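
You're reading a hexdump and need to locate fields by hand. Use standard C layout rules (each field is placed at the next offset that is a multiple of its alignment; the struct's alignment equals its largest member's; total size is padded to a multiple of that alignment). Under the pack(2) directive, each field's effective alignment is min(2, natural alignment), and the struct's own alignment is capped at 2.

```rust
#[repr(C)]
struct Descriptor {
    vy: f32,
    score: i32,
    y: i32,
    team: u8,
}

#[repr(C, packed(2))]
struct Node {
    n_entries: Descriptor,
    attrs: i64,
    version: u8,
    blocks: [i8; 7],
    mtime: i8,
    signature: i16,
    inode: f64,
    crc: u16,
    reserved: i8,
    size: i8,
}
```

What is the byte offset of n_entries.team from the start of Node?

Descriptor: @0: vy [4B, align 4] → 4; @4: score [4B, align 4] → 8; @8: y [4B, align 4] → 12; @12: team [1B, align 1] → 13; +3 tail pad (align 4); size 16, align 4
@0: n_entries [16B, align 2] → 16
within Descriptor: team at 12
0 + 12 = 12

12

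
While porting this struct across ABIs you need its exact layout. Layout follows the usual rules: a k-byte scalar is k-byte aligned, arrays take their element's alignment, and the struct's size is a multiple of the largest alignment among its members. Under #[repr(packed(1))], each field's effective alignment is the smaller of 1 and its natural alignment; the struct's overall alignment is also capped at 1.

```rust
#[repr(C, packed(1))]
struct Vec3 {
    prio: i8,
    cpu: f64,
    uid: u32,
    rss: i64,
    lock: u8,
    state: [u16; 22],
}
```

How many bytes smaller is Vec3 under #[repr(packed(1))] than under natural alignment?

natural layout:
  @0: prio [1B, align 1] → 1
  +7 pad (align 8)
  @8: cpu [8B, align 8] → 16
  @16: uid [4B, align 4] → 20
  +4 pad (align 8)
  @24: rss [8B, align 8] → 32
  @32: lock [1B, align 1] → 33
  +1 pad (align 2)
  @34: state [44B, align 2] → 78
  +2 tail pad (align 8)
  size 80, align 8
packed(1) layout:
  @0: prio [1B, align 1] → 1
  @1: cpu [8B, align 1] → 9
  @9: uid [4B, align 1] → 13
  @13: rss [8B, align 1] → 21
  @21: lock [1B, align 1] → 22
  @22: state [44B, align 1] → 66
  size 66, align 1
80 − 66 = 14

14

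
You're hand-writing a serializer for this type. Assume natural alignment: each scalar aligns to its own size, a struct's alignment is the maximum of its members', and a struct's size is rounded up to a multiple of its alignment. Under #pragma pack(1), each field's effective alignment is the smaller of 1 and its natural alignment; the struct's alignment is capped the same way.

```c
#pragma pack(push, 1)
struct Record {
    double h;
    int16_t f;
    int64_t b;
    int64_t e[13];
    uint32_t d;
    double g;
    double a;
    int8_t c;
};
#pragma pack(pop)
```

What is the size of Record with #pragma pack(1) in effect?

h at 0 (size 8, align 1) → ends 8
f at 8 (size 2, align 1) → ends 10
b at 10 (size 8, align 1) → ends 18
e at 18 (size 104, align 1) → ends 122
d at 122 (size 4, align 1) → ends 126
g at 126 (size 8, align 1) → ends 134
a at 134 (size 8, align 1) → ends 142
c at 142 (size 1, align 1) → ends 143
total 143 bytes, alignment 1

143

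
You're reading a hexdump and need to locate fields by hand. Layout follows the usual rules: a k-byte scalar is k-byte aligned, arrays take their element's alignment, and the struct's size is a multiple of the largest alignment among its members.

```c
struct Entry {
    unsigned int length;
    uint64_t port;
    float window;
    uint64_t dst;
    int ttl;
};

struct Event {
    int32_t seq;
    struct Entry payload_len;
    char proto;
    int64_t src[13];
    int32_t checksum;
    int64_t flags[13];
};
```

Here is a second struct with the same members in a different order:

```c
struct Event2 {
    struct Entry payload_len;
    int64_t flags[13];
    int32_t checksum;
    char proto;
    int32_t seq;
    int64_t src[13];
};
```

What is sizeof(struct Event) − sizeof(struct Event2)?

Entry: length at 0 (size 4, align 4) → ends 4; pad 4 to align 8 for port; port at 8 (size 8, align 8) → ends 16; window at 16 (size 4, align 4) → ends 20; pad 4 to align 8 for dst; dst at 24 (size 8, align 8) → ends 32; ttl at 32 (size 4, align 4) → ends 36; tail pad 4 to reach multiple of 8; total 40 bytes, alignment 8
seq at 0 (size 4, align 4) → ends 4
pad 4 to align 8 for payload_len
payload_len at 8 (size 40, align 8) → ends 48
proto at 48 (size 1, align 1) → ends 49
pad 7 to align 8 for src
src at 56 (size 104, align 8) → ends 160
checksum at 160 (size 4, align 4) → ends 164
pad 4 to align 8 for flags
flags at 168 (size 104, align 8) → ends 272
total 272 bytes, alignment 8
— Event2 —
payload_len at 0 (size 40, align 8) → ends 40
flags at 40 (size 104, align 8) → ends 144
checksum at 144 (size 4, align 4) → ends 148
proto at 148 (size 1, align 1) → ends 149
pad 3 to align 4 for seq
seq at 152 (size 4, align 4) → ends 156
pad 4 to align 8 for src
src at 160 (size 104, align 8) → ends 264
total 264 bytes, alignment 8
272 − 264 = 8

8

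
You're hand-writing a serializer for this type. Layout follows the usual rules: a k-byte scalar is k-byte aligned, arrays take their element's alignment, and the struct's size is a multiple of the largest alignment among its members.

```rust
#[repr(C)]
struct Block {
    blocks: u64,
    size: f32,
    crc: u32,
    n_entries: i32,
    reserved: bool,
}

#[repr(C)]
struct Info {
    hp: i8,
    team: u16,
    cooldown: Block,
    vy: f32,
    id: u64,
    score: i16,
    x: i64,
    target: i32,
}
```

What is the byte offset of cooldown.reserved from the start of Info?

Block: 0..8  blocks  (8B, 8-aligned); 8..12  size  (4B, 4-aligned); 12..16  crc  (4B, 4-aligned); 16..20  n_entries  (4B, 4-aligned); 20..21  reserved  (1B, 1-aligned); 21..24  -- tail padding (3B); sizeof = 24, alignof = 8
0..1  hp  (1B, 1-aligned)
1..2  -- padding (1B)
2..4  team  (2B, 2-aligned)
4..8  -- padding (4B)
8..32  cooldown  (24B, 8-aligned)
within Block: reserved at 20
8 + 20 = 28

28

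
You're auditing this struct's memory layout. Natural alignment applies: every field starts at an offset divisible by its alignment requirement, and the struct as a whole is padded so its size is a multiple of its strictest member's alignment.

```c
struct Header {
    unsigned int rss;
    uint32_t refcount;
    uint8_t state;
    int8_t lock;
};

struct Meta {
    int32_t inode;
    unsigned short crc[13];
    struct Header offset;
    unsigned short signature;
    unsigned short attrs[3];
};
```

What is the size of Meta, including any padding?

Header: @0: rss [4B, align 4] → 4; @4: refcount [4B, align 4] → 8; @8: state [1B, align 1] → 9; @9: lock [1B, align 1] → 10; +2 tail pad (align 4); size 12, align 4
@0: inode [4B, align 4] → 4
@4: crc [26B, align 2] → 30
+2 pad (align 4)
@32: offset [12B, align 4] → 44
@44: signature [2B, align 2] → 46
@46: attrs [6B, align 2] → 52
size 52, align 4

52 bytes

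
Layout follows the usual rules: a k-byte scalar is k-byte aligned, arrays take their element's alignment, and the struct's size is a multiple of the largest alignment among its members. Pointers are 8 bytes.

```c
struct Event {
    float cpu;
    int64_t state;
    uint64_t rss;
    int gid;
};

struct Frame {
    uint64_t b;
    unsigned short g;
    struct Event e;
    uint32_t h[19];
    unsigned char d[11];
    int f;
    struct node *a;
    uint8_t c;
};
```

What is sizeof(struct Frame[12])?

1920

Event: @0: cpu [4B, align 4] → 4; +4 pad (align 8); @8: state [8B, align 8] → 16; @16: rss [8B, align 8] → 24; @24: gid [4B, align 4] → 28; +4 tail pad (align 8); size 32, align 8
@0: b [8B, align 8] → 8
@8: g [2B, align 2] → 10
+6 pad (align 8)
@16: e [32B, align 8] → 48
@48: h [76B, align 4] → 124
@124: d [11B, align 1] → 135
+1 pad (align 4)
@136: f [4B, align 4] → 140
+4 pad (align 8)
@144: a [8B, align 8] → 152
@152: c [1B, align 1] → 153
+7 tail pad (align 8)
size 160, align 8
array of 12: 12 × 160 = 1920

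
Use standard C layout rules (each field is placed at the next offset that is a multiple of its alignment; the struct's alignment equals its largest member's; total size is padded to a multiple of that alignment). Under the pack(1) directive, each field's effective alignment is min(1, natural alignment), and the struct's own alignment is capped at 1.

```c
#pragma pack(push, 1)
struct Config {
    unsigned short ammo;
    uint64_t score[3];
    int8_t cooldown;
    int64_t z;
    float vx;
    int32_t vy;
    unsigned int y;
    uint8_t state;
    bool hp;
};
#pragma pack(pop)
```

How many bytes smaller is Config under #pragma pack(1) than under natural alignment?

natural layout:
  0..2  ammo  (2B, 2-aligned)
  2..8  -- padding (6B)
  8..32  score  (24B, 8-aligned)
  32..33  cooldown  (1B, 1-aligned)
  33..40  -- padding (7B)
  40..48  z  (8B, 8-aligned)
  48..52  vx  (4B, 4-aligned)
  52..56  vy  (4B, 4-aligned)
  56..60  y  (4B, 4-aligned)
  60..61  state  (1B, 1-aligned)
  61..62  hp  (1B, 1-aligned)
  62..64  -- tail padding (2B)
  sizeof = 64, alignof = 8
packed(1) layout:
  0..2  ammo  (2B, 1-aligned)
  2..26  score  (24B, 1-aligned)
  26..27  cooldown  (1B, 1-aligned)
  27..35  z  (8B, 1-aligned)
  35..39  vx  (4B, 1-aligned)
  39..43  vy  (4B, 1-aligned)
  43..47  y  (4B, 1-aligned)
  47..48  state  (1B, 1-aligned)
  48..49  hp  (1B, 1-aligned)
  sizeof = 49, alignof = 1
64 − 49 = 15

15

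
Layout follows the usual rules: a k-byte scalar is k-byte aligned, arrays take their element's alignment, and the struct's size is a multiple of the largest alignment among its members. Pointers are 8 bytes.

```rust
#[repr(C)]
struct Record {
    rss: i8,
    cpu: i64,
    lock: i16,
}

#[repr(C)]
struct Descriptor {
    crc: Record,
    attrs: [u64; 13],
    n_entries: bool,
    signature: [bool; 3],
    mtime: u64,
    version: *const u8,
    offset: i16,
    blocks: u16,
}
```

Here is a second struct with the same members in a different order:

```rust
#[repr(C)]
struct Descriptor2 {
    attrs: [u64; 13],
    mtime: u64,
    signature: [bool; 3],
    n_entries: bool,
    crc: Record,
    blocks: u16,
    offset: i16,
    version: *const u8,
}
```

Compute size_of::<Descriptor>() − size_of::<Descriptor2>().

0

Record: rss at 0 (size 1, align 1) → ends 1; pad 7 to align 8 for cpu; cpu at 8 (size 8, align 8) → ends 16; lock at 16 (size 2, align 2) → ends 18; tail pad 6 to reach multiple of 8; total 24 bytes, alignment 8
crc at 0 (size 24, align 8) → ends 24
attrs at 24 (size 104, align 8) → ends 128
n_entries at 128 (size 1, align 1) → ends 129
signature at 129 (size 3, align 1) → ends 132
pad 4 to align 8 for mtime
mtime at 136 (size 8, align 8) → ends 144
version at 144 (size 8, align 8) → ends 152
offset at 152 (size 2, align 2) → ends 154
blocks at 154 (size 2, align 2) → ends 156
tail pad 4 to reach multiple of 8
total 160 bytes, alignment 8
— Descriptor2 —
attrs at 0 (size 104, align 8) → ends 104
mtime at 104 (size 8, align 8) → ends 112
signature at 112 (size 3, align 1) → ends 115
n_entries at 115 (size 1, align 1) → ends 116
pad 4 to align 8 for crc
crc at 120 (size 24, align 8) → ends 144
blocks at 144 (size 2, align 2) → ends 146
offset at 146 (size 2, align 2) → ends 148
pad 4 to align 8 for version
version at 152 (size 8, align 8) → ends 160
total 160 bytes, alignment 8
160 − 160 = 0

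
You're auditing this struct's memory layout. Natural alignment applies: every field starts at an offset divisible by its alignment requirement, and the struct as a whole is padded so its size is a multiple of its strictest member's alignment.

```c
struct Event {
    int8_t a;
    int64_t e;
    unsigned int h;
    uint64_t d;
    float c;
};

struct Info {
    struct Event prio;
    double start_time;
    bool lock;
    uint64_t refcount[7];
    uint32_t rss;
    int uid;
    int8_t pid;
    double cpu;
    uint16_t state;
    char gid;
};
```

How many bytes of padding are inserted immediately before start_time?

0

Event: a at 0 (size 1, align 1) → ends 1; pad 7 to align 8 for e; e at 8 (size 8, align 8) → ends 16; h at 16 (size 4, align 4) → ends 20; pad 4 to align 8 for d; d at 24 (size 8, align 8) → ends 32; c at 32 (size 4, align 4) → ends 36; tail pad 4 to reach multiple of 8; total 40 bytes, alignment 8
prio at 0 (size 40, align 8) → ends 40
start_time at 40 (size 8, align 8) → ends 48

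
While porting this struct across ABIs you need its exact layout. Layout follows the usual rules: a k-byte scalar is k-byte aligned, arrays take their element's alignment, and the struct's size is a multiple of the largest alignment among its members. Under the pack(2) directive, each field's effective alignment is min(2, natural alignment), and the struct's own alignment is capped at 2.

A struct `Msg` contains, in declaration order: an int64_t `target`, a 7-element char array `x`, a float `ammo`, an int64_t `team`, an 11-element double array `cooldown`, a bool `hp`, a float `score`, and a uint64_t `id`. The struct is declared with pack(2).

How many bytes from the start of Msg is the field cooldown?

@0: target [8B, align 2] → 8
@8: x [7B, align 1] → 15
+1 pad (align 2)
@16: ammo [4B, align 2] → 20
@20: team [8B, align 2] → 28
@28: cooldown [88B, align 2] → 116

28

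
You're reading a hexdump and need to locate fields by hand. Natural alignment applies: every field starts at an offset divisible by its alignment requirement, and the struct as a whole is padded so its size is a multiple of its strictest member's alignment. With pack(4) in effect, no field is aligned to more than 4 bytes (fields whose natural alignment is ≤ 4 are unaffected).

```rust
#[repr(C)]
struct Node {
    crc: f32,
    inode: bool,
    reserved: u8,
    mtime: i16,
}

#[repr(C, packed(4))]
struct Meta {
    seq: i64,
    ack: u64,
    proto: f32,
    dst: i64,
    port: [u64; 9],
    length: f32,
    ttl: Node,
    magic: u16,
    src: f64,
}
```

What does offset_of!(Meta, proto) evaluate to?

Node: @0: crc [4B, align 4] → 4; @4: inode [1B, align 1] → 5; @5: reserved [1B, align 1] → 6; @6: mtime [2B, align 2] → 8; size 8, align 4
@0: seq [8B, align 4] → 8
@8: ack [8B, align 4] → 16
@16: proto [4B, align 4] → 20

16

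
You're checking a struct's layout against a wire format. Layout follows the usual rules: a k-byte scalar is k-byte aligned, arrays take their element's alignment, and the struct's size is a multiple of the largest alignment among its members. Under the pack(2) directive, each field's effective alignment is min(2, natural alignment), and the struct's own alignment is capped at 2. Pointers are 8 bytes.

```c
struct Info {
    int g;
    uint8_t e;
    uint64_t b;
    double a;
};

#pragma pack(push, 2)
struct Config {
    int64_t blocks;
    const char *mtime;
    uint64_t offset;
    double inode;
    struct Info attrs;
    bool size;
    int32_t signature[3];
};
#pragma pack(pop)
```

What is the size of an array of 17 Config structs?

1190

Info: 0..4  g  (4B, 4-aligned); 4..5  e  (1B, 1-aligned); 5..8  -- padding (3B); 8..16  b  (8B, 8-aligned); 16..24  a  (8B, 8-aligned); sizeof = 24, alignof = 8
0..8  blocks  (8B, 2-aligned)
8..16  mtime  (8B, 2-aligned)
16..24  offset  (8B, 2-aligned)
24..32  inode  (8B, 2-aligned)
32..56  attrs  (24B, 2-aligned)
56..57  size  (1B, 1-aligned)
57..58  -- padding (1B)
58..70  signature  (12B, 2-aligned)
sizeof = 70, alignof = 2
array of 17: 17 × 70 = 1190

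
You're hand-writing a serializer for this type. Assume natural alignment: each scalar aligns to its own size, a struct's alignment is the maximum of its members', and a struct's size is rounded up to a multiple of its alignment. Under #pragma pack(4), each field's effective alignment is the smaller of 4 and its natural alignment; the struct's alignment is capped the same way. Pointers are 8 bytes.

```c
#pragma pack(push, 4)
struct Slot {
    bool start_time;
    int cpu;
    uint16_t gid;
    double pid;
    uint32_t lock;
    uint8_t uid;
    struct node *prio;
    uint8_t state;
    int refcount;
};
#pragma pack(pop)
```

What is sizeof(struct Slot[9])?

396

0..1  start_time  (1B, 1-aligned)
1..4  -- padding (3B)
4..8  cpu  (4B, 4-aligned)
8..10  gid  (2B, 2-aligned)
10..12  -- padding (2B)
12..20  pid  (8B, 4-aligned)
20..24  lock  (4B, 4-aligned)
24..25  uid  (1B, 1-aligned)
25..28  -- padding (3B)
28..36  prio  (8B, 4-aligned)
36..37  state  (1B, 1-aligned)
37..40  -- padding (3B)
40..44  refcount  (4B, 4-aligned)
sizeof = 44, alignof = 4
array of 9: 9 × 44 = 396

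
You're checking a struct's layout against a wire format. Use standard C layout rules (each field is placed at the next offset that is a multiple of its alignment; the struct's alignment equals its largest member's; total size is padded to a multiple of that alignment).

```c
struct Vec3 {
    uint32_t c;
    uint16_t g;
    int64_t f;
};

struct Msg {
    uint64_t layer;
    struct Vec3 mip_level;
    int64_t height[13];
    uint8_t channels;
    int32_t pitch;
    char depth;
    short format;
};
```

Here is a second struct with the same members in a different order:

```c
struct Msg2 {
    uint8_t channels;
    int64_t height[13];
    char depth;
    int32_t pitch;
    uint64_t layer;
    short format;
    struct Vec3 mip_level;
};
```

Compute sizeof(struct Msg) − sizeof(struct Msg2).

-8

Vec3: 0..4  c  (4B, 4-aligned); 4..6  g  (2B, 2-aligned); 6..8  -- padding (2B); 8..16  f  (8B, 8-aligned); sizeof = 16, alignof = 8
0..8  layer  (8B, 8-aligned)
8..24  mip_level  (16B, 8-aligned)
24..128  height  (104B, 8-aligned)
128..129  channels  (1B, 1-aligned)
129..132  -- padding (3B)
132..136  pitch  (4B, 4-aligned)
136..137  depth  (1B, 1-aligned)
137..138  -- padding (1B)
138..140  format  (2B, 2-aligned)
140..144  -- tail padding (4B)
sizeof = 144, alignof = 8
— Msg2 —
0..1  channels  (1B, 1-aligned)
1..8  -- padding (7B)
8..112  height  (104B, 8-aligned)
112..113  depth  (1B, 1-aligned)
113..116  -- padding (3B)
116..120  pitch  (4B, 4-aligned)
120..128  layer  (8B, 8-aligned)
128..130  format  (2B, 2-aligned)
130..136  -- padding (6B)
136..152  mip_level  (16B, 8-aligned)
sizeof = 152, alignof = 8
144 − 152 = -8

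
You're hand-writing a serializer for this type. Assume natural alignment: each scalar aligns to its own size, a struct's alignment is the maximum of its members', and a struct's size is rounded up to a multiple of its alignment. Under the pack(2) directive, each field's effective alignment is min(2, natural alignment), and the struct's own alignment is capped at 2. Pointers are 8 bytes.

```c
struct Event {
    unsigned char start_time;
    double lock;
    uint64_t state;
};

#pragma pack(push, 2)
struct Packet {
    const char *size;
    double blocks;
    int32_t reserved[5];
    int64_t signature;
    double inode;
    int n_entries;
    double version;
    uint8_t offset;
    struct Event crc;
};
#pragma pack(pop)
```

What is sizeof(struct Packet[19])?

Event: @0: start_time [1B, align 1] → 1; +7 pad (align 8); @8: lock [8B, align 8] → 16; @16: state [8B, align 8] → 24; size 24, align 8
@0: size [8B, align 2] → 8
@8: blocks [8B, align 2] → 16
@16: reserved [20B, align 2] → 36
@36: signature [8B, align 2] → 44
@44: inode [8B, align 2] → 52
@52: n_entries [4B, align 2] → 56
@56: version [8B, align 2] → 64
@64: offset [1B, align 1] → 65
+1 pad (align 2)
@66: crc [24B, align 2] → 90
size 90, align 2
array of 19: 19 × 90 = 1710

1710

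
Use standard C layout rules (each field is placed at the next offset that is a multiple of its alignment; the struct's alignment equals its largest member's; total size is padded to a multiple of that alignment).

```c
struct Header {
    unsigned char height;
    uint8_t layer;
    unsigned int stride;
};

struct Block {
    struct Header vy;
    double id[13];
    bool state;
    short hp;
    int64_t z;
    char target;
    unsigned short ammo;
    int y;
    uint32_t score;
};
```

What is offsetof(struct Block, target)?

Header: @0: height [1B, align 1] → 1; @1: layer [1B, align 1] → 2; +2 pad (align 4); @4: stride [4B, align 4] → 8; size 8, align 4
@0: vy [8B, align 4] → 8
@8: id [104B, align 8] → 112
@112: state [1B, align 1] → 113
+1 pad (align 2)
@114: hp [2B, align 2] → 116
+4 pad (align 8)
@120: z [8B, align 8] → 128
@128: target [1B, align 1] → 129

128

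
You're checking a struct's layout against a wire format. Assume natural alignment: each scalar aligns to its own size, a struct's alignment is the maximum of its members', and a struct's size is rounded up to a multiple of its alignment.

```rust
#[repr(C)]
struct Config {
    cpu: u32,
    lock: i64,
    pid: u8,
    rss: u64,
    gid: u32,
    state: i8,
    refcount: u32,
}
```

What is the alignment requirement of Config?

8

member alignments: cpu=4, lock=8, pid=1, rss=8, gid=4, state=1, refcount=4
max = 8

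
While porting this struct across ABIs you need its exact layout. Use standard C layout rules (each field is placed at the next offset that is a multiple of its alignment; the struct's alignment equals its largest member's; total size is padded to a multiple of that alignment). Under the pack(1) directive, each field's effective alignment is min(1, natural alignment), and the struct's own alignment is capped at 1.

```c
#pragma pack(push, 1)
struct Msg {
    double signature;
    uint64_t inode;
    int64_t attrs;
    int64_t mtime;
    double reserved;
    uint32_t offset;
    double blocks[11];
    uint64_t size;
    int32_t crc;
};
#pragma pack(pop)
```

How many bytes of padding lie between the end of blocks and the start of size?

0

@0: signature [8B, align 1] → 8
@8: inode [8B, align 1] → 16
@16: attrs [8B, align 1] → 24
@24: mtime [8B, align 1] → 32
@32: reserved [8B, align 1] → 40
@40: offset [4B, align 1] → 44
@44: blocks [88B, align 1] → 132
@132: size [8B, align 1] → 140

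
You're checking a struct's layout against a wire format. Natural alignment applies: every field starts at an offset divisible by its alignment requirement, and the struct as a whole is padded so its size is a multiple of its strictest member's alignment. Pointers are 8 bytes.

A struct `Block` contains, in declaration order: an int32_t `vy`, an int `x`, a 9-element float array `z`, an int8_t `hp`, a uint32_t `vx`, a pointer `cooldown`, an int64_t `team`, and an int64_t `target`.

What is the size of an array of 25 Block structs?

0..4  vy  (4B, 4-aligned)
4..8  x  (4B, 4-aligned)
8..44  z  (36B, 4-aligned)
44..45  hp  (1B, 1-aligned)
45..48  -- padding (3B)
48..52  vx  (4B, 4-aligned)
52..56  -- padding (4B)
56..64  cooldown  (8B, 8-aligned)
64..72  team  (8B, 8-aligned)
72..80  target  (8B, 8-aligned)
sizeof = 80, alignof = 8
array of 25: 25 × 80 = 2000

2000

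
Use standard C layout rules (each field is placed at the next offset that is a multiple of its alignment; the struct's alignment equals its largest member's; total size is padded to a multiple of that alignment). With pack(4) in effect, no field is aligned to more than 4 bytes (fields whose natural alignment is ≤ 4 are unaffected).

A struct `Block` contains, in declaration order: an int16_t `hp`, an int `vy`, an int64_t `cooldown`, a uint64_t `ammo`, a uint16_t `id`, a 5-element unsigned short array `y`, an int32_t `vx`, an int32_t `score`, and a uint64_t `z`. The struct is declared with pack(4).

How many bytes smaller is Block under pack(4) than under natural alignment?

4

natural layout:
  0..2  hp  (2B, 2-aligned)
  2..4  -- padding (2B)
  4..8  vy  (4B, 4-aligned)
  8..16  cooldown  (8B, 8-aligned)
  16..24  ammo  (8B, 8-aligned)
  24..26  id  (2B, 2-aligned)
  26..36  y  (10B, 2-aligned)
  36..40  vx  (4B, 4-aligned)
  40..44  score  (4B, 4-aligned)
  44..48  -- padding (4B)
  48..56  z  (8B, 8-aligned)
  sizeof = 56, alignof = 8
packed(4) layout:
  0..2  hp  (2B, 2-aligned)
  2..4  -- padding (2B)
  4..8  vy  (4B, 4-aligned)
  8..16  cooldown  (8B, 4-aligned)
  16..24  ammo  (8B, 4-aligned)
  24..26  id  (2B, 2-aligned)
  26..36  y  (10B, 2-aligned)
  36..40  vx  (4B, 4-aligned)
  40..44  score  (4B, 4-aligned)
  44..52  z  (8B, 4-aligned)
  sizeof = 52, alignof = 4
56 − 52 = 4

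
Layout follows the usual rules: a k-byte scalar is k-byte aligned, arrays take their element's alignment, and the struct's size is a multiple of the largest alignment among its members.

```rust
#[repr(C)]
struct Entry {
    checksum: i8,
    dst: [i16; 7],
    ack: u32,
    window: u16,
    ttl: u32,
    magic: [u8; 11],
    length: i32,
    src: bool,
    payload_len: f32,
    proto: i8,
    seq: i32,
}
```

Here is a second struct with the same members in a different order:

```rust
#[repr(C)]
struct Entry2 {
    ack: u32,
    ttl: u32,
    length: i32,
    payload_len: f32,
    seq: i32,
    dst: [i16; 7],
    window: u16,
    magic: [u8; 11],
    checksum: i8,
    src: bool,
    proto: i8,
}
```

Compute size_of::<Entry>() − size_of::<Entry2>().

checksum at 0 (size 1, align 1) → ends 1
pad 1 to align 2 for dst
dst at 2 (size 14, align 2) → ends 16
ack at 16 (size 4, align 4) → ends 20
window at 20 (size 2, align 2) → ends 22
pad 2 to align 4 for ttl
ttl at 24 (size 4, align 4) → ends 28
magic at 28 (size 11, align 1) → ends 39
pad 1 to align 4 for length
length at 40 (size 4, align 4) → ends 44
src at 44 (size 1, align 1) → ends 45
pad 3 to align 4 for payload_len
payload_len at 48 (size 4, align 4) → ends 52
proto at 52 (size 1, align 1) → ends 53
pad 3 to align 4 for seq
seq at 56 (size 4, align 4) → ends 60
total 60 bytes, alignment 4
— Entry2 —
ack at 0 (size 4, align 4) → ends 4
ttl at 4 (size 4, align 4) → ends 8
length at 8 (size 4, align 4) → ends 12
payload_len at 12 (size 4, align 4) → ends 16
seq at 16 (size 4, align 4) → ends 20
dst at 20 (size 14, align 2) → ends 34
window at 34 (size 2, align 2) → ends 36
magic at 36 (size 11, align 1) → ends 47
checksum at 47 (size 1, align 1) → ends 48
src at 48 (size 1, align 1) → ends 49
proto at 49 (size 1, align 1) → ends 50
tail pad 2 to reach multiple of 4
total 52 bytes, alignment 4
60 − 52 = 8

8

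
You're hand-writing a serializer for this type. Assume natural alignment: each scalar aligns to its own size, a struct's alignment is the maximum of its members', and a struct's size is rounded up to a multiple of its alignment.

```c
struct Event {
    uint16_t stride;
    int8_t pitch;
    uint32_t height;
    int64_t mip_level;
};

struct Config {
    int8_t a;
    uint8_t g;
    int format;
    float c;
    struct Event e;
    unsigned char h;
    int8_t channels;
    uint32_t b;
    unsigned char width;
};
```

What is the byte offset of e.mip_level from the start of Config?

24

Event: 0..2  stride  (2B, 2-aligned); 2..3  pitch  (1B, 1-aligned); 3..4  -- padding (1B); 4..8  height  (4B, 4-aligned); 8..16  mip_level  (8B, 8-aligned); sizeof = 16, alignof = 8
0..1  a  (1B, 1-aligned)
1..2  g  (1B, 1-aligned)
2..4  -- padding (2B)
4..8  format  (4B, 4-aligned)
8..12  c  (4B, 4-aligned)
12..16  -- padding (4B)
16..32  e  (16B, 8-aligned)
within Event: mip_level at 8
16 + 8 = 24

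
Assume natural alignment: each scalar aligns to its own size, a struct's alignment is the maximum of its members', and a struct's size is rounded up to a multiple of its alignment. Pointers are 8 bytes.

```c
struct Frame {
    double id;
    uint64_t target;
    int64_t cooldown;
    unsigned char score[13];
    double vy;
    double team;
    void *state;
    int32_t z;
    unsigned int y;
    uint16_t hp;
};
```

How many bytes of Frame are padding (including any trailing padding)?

9

id at 0 (size 8, align 8) → ends 8
target at 8 (size 8, align 8) → ends 16
cooldown at 16 (size 8, align 8) → ends 24
score at 24 (size 13, align 1) → ends 37
pad 3 to align 8 for vy
vy at 40 (size 8, align 8) → ends 48
team at 48 (size 8, align 8) → ends 56
state at 56 (size 8, align 8) → ends 64
z at 64 (size 4, align 4) → ends 68
y at 68 (size 4, align 4) → ends 72
hp at 72 (size 2, align 2) → ends 74
tail pad 6 to reach multiple of 8
total 80 bytes, alignment 8
data bytes 71, size 80 → padding 9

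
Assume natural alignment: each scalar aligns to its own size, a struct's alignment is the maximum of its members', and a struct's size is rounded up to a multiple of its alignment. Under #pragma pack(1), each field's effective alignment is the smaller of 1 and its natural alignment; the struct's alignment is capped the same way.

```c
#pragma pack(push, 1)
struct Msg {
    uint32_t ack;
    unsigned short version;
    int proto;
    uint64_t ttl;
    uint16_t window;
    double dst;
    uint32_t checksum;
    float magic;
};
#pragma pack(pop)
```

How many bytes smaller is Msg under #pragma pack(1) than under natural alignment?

natural layout:
  0..4  ack  (4B, 4-aligned)
  4..6  version  (2B, 2-aligned)
  6..8  -- padding (2B)
  8..12  proto  (4B, 4-aligned)
  12..16  -- padding (4B)
  16..24  ttl  (8B, 8-aligned)
  24..26  window  (2B, 2-aligned)
  26..32  -- padding (6B)
  32..40  dst  (8B, 8-aligned)
  40..44  checksum  (4B, 4-aligned)
  44..48  magic  (4B, 4-aligned)
  sizeof = 48, alignof = 8
packed(1) layout:
  0..4  ack  (4B, 1-aligned)
  4..6  version  (2B, 1-aligned)
  6..10  proto  (4B, 1-aligned)
  10..18  ttl  (8B, 1-aligned)
  18..20  window  (2B, 1-aligned)
  20..28  dst  (8B, 1-aligned)
  28..32  checksum  (4B, 1-aligned)
  32..36  magic  (4B, 1-aligned)
  sizeof = 36, alignof = 1
48 − 36 = 12

12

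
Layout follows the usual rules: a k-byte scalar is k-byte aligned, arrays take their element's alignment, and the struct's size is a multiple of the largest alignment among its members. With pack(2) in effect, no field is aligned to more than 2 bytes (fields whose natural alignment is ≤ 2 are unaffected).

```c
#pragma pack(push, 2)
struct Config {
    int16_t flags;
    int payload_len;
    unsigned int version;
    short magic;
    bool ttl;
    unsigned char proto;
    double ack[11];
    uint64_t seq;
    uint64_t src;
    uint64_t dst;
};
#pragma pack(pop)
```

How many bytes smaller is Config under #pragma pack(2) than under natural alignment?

2

natural layout:
  0..2  flags  (2B, 2-aligned)
  2..4  -- padding (2B)
  4..8  payload_len  (4B, 4-aligned)
  8..12  version  (4B, 4-aligned)
  12..14  magic  (2B, 2-aligned)
  14..15  ttl  (1B, 1-aligned)
  15..16  proto  (1B, 1-aligned)
  16..104  ack  (88B, 8-aligned)
  104..112  seq  (8B, 8-aligned)
  112..120  src  (8B, 8-aligned)
  120..128  dst  (8B, 8-aligned)
  sizeof = 128, alignof = 8
packed(2) layout:
  0..2  flags  (2B, 2-aligned)
  2..6  payload_len  (4B, 2-aligned)
  6..10  version  (4B, 2-aligned)
  10..12  magic  (2B, 2-aligned)
  12..13  ttl  (1B, 1-aligned)
  13..14  proto  (1B, 1-aligned)
  14..102  ack  (88B, 2-aligned)
  102..110  seq  (8B, 2-aligned)
  110..118  src  (8B, 2-aligned)
  118..126  dst  (8B, 2-aligned)
  sizeof = 126, alignof = 2
128 − 126 = 2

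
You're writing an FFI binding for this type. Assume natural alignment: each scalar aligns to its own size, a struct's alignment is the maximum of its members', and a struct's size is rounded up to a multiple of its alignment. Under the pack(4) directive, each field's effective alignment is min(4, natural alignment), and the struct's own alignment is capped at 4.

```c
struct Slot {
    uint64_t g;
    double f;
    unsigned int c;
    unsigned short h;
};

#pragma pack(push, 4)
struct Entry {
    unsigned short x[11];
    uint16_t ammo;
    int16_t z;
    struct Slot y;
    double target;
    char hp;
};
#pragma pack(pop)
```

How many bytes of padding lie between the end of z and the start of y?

Slot: @0: g [8B, align 8] → 8; @8: f [8B, align 8] → 16; @16: c [4B, align 4] → 20; @20: h [2B, align 2] → 22; +2 tail pad (align 8); size 24, align 8
@0: x [22B, align 2] → 22
@22: ammo [2B, align 2] → 24
@24: z [2B, align 2] → 26
+2 pad (align 4)
@28: y [24B, align 4] → 52

2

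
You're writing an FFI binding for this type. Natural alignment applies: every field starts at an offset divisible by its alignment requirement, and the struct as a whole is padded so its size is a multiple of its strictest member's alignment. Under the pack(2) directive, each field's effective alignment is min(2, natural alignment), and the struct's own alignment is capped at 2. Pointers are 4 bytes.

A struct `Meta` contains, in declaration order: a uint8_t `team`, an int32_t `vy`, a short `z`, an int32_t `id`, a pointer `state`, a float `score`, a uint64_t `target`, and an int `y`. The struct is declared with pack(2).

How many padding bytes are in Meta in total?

0..1  team  (1B, 1-aligned)
1..2  -- padding (1B)
2..6  vy  (4B, 2-aligned)
6..8  z  (2B, 2-aligned)
8..12  id  (4B, 2-aligned)
12..16  state  (4B, 2-aligned)
16..20  score  (4B, 2-aligned)
20..28  target  (8B, 2-aligned)
28..32  y  (4B, 2-aligned)
sizeof = 32, alignof = 2
data bytes 31, size 32 → padding 1

1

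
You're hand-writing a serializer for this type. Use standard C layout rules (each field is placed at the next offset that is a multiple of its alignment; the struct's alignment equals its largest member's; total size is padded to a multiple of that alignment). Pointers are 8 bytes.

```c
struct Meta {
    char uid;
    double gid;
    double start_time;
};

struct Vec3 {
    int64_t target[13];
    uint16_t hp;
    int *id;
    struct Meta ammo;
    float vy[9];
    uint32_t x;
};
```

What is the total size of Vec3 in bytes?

Meta: @0: uid [1B, align 1] → 1; +7 pad (align 8); @8: gid [8B, align 8] → 16; @16: start_time [8B, align 8] → 24; size 24, align 8
@0: target [104B, align 8] → 104
@104: hp [2B, align 2] → 106
+6 pad (align 8)
@112: id [8B, align 8] → 120
@120: ammo [24B, align 8] → 144
@144: vy [36B, align 4] → 180
@180: x [4B, align 4] → 184
size 184, align 8

184 bytes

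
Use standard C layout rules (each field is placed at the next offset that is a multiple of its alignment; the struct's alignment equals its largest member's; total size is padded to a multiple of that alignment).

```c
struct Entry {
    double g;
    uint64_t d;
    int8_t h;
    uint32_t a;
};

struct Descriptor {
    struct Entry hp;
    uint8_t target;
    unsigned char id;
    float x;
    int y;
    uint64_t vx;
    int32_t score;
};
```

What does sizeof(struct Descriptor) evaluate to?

56

Entry: 0..8  g  (8B, 8-aligned); 8..16  d  (8B, 8-aligned); 16..17  h  (1B, 1-aligned); 17..20  -- padding (3B); 20..24  a  (4B, 4-aligned); sizeof = 24, alignof = 8
0..24  hp  (24B, 8-aligned)
24..25  target  (1B, 1-aligned)
25..26  id  (1B, 1-aligned)
26..28  -- padding (2B)
28..32  x  (4B, 4-aligned)
32..36  y  (4B, 4-aligned)
36..40  -- padding (4B)
40..48  vx  (8B, 8-aligned)
48..52  score  (4B, 4-aligned)
52..56  -- tail padding (4B)
sizeof = 56, alignof = 8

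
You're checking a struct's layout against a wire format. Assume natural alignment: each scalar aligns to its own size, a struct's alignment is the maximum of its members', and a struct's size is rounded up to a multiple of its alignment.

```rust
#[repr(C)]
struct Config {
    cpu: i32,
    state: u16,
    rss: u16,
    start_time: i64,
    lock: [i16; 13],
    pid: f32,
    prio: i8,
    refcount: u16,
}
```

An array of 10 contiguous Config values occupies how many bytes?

560

cpu at 0 (size 4, align 4) → ends 4
state at 4 (size 2, align 2) → ends 6
rss at 6 (size 2, align 2) → ends 8
start_time at 8 (size 8, align 8) → ends 16
lock at 16 (size 26, align 2) → ends 42
pad 2 to align 4 for pid
pid at 44 (size 4, align 4) → ends 48
prio at 48 (size 1, align 1) → ends 49
pad 1 to align 2 for refcount
refcount at 50 (size 2, align 2) → ends 52
tail pad 4 to reach multiple of 8
total 56 bytes, alignment 8
array of 10: 10 × 56 = 560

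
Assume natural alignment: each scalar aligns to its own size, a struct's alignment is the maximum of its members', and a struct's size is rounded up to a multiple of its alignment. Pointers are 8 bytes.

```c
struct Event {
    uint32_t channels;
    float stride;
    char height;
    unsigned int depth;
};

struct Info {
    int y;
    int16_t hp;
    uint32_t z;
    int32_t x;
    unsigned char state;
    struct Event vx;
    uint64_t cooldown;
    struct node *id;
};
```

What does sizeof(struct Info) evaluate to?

56

Event: 0..4  channels  (4B, 4-aligned); 4..8  stride  (4B, 4-aligned); 8..9  height  (1B, 1-aligned); 9..12  -- padding (3B); 12..16  depth  (4B, 4-aligned); sizeof = 16, alignof = 4
0..4  y  (4B, 4-aligned)
4..6  hp  (2B, 2-aligned)
6..8  -- padding (2B)
8..12  z  (4B, 4-aligned)
12..16  x  (4B, 4-aligned)
16..17  state  (1B, 1-aligned)
17..20  -- padding (3B)
20..36  vx  (16B, 4-aligned)
36..40  -- padding (4B)
40..48  cooldown  (8B, 8-aligned)
48..56  id  (8B, 8-aligned)
sizeof = 56, alignof = 8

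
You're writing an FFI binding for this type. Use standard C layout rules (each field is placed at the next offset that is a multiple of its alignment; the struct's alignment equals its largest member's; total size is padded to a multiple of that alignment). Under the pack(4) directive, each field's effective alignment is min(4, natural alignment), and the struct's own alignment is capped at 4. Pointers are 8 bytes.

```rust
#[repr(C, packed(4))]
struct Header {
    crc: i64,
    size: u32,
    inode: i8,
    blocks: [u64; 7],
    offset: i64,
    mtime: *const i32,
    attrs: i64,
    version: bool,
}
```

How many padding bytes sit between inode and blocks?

@0: crc [8B, align 4] → 8
@8: size [4B, align 4] → 12
@12: inode [1B, align 1] → 13
+3 pad (align 4)
@16: blocks [56B, align 4] → 72

3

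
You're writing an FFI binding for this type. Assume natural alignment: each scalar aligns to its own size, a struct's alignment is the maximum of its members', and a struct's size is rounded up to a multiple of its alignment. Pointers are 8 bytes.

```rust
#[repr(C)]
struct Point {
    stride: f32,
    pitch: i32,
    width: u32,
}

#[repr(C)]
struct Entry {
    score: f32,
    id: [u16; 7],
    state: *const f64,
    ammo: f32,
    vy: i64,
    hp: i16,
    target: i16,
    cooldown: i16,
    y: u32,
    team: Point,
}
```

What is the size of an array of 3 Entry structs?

Point: stride at 0 (size 4, align 4) → ends 4; pitch at 4 (size 4, align 4) → ends 8; width at 8 (size 4, align 4) → ends 12; total 12 bytes, alignment 4
score at 0 (size 4, align 4) → ends 4
id at 4 (size 14, align 2) → ends 18
pad 6 to align 8 for state
state at 24 (size 8, align 8) → ends 32
ammo at 32 (size 4, align 4) → ends 36
pad 4 to align 8 for vy
vy at 40 (size 8, align 8) → ends 48
hp at 48 (size 2, align 2) → ends 50
target at 50 (size 2, align 2) → ends 52
cooldown at 52 (size 2, align 2) → ends 54
pad 2 to align 4 for y
y at 56 (size 4, align 4) → ends 60
team at 60 (size 12, align 4) → ends 72
total 72 bytes, alignment 8
array of 3: 3 × 72 = 216

216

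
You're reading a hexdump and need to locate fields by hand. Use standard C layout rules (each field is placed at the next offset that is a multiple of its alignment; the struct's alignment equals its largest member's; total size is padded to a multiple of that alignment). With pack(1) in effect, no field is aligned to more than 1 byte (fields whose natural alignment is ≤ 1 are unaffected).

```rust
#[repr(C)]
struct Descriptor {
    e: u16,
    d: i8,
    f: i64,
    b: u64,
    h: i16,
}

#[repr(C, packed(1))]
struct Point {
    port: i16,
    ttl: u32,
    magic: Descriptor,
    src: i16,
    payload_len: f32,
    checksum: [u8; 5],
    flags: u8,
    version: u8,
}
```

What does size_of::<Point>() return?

Descriptor: 0..2  e  (2B, 2-aligned); 2..3  d  (1B, 1-aligned); 3..8  -- padding (5B); 8..16  f  (8B, 8-aligned); 16..24  b  (8B, 8-aligned); 24..26  h  (2B, 2-aligned); 26..32  -- tail padding (6B); sizeof = 32, alignof = 8
0..2  port  (2B, 1-aligned)
2..6  ttl  (4B, 1-aligned)
6..38  magic  (32B, 1-aligned)
38..40  src  (2B, 1-aligned)
40..44  payload_len  (4B, 1-aligned)
44..49  checksum  (5B, 1-aligned)
49..50  flags  (1B, 1-aligned)
50..51  version  (1B, 1-aligned)
sizeof = 51, alignof = 1

51 bytes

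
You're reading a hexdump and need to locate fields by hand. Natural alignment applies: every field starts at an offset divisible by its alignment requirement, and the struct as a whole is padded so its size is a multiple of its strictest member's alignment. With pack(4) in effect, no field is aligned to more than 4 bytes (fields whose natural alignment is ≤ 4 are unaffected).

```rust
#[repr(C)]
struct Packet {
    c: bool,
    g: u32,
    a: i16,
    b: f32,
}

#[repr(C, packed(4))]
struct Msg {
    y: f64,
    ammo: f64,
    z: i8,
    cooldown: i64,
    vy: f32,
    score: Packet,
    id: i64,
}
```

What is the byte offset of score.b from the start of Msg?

44

Packet: c at 0 (size 1, align 1) → ends 1; pad 3 to align 4 for g; g at 4 (size 4, align 4) → ends 8; a at 8 (size 2, align 2) → ends 10; pad 2 to align 4 for b; b at 12 (size 4, align 4) → ends 16; total 16 bytes, alignment 4
y at 0 (size 8, align 4) → ends 8
ammo at 8 (size 8, align 4) → ends 16
z at 16 (size 1, align 1) → ends 17
pad 3 to align 4 for cooldown
cooldown at 20 (size 8, align 4) → ends 28
vy at 28 (size 4, align 4) → ends 32
score at 32 (size 16, align 4) → ends 48
within Packet: b at 12
32 + 12 = 44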